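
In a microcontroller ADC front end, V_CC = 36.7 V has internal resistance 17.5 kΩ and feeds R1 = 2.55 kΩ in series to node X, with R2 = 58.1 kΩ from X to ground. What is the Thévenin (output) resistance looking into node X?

R1' = 17.5 + 2.55 = 20.05 kΩ (source resistance + R1).
Zeroing V_CC shorts the top of R1' to ground, so R_th = R1' ‖ R2 = 14.91 kΩ.

R_th ≈ 14.9 kΩ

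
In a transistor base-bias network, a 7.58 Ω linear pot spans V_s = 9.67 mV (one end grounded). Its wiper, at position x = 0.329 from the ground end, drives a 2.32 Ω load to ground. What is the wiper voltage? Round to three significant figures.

Split the track: R_lower = x·R_p = 2.494 Ω, R_upper = (1−x)·R_p = 5.086 Ω.
(x·R_p) ‖ R_L = 1.202 Ω.
V_out = 9.67 × 1.202/(5.086 + 1.202) = 1.848 mV.
(Unloaded: V_out = x·V_s = 3.18 mV.)

V_out ≈ 1.85 mV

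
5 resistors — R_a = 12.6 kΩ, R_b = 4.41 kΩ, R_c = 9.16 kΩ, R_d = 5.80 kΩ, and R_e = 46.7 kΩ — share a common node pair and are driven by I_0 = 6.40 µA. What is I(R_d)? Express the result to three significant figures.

I ≈ 1.81 µA

ΣG = 1/12.6 + 1/4.41 + 1/9.16 + 1/5.80 + 1/46.7 = 0.6091.
R_d takes the fraction G_k/ΣG = 0.1724/0.6091 = 0.2831, so I = 6.40 × 0.2831 = 1.812 µA.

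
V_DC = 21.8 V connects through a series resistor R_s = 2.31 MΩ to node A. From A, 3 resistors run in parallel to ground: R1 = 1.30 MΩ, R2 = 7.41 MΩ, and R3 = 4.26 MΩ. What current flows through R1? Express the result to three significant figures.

Combine the parallel branches: R_p = (1/1.30 + 1/7.41 + 1/4.26)⁻¹ = 0.8780 MΩ.
Node voltage V_A = V_DC · R_p/(R_s + R_p) = 21.8 × 0.2754 = 6.004 V.
I(R1) = V_A / R1 = 6.004/1.30 = 4.618 µA.

I ≈ 4.62 µA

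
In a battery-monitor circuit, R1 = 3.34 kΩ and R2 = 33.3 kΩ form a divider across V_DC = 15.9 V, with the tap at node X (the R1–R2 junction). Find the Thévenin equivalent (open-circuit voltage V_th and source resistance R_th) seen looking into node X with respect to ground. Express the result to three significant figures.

V_th ≈ 14.5 V, R_th ≈ 3.04 kΩ

V_th is the unloaded tap voltage: V_DC · R2/(R1+R2) = 15.9 × 0.9088 = 14.45 V.
With V_DC suppressed (replaced by a short), R_th = R1 ‖ R2 = (3.340 × 33.3)/(3.340 + 33.3) = 3.036 kΩ.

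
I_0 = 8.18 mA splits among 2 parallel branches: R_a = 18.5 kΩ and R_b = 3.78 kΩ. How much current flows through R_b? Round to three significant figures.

With just two branches, the current splits inversely with resistance.
I(R_b) = 8.18 × 18.5/(18.5 + 3.78) = 8.18 × 0.8303 = 6.792 mA.

I ≈ 6.79 mA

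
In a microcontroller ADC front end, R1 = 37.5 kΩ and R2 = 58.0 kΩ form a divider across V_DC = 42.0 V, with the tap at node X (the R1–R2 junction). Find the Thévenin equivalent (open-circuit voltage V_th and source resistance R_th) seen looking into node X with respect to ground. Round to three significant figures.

V_th ≈ 25.5 V, R_th ≈ 22.8 kΩ

With X open, the divider is unloaded: V_th = 42.0 × 58.0/95.50 = 25.51 V.
Zeroing V_DC shorts the top of R1 to ground, so R_th = R1 ‖ R2 = 22.77 kΩ.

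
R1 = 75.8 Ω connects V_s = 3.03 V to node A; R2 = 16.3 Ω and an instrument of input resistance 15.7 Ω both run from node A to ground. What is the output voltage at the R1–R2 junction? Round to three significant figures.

First combine the lower leg with the load: R2 ‖ R_L = 7.997 Ω.
Voltage divider with the loaded lower leg: V_out = 3.03 × 7.997/(75.8 + 7.997) = 3.03 × 0.09544 = 0.2892 V.

V_out ≈ 0.289 V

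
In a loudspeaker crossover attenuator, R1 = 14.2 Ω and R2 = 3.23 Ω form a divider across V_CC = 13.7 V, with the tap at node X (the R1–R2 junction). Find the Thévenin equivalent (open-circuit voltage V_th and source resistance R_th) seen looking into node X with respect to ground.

V_th ≈ 2.54 V, R_th ≈ 2.63 Ω

V_th is the unloaded tap voltage: V_CC · R2/(R1+R2) = 13.7 × 0.1853 = 2.539 V.
Looking into X with the source shorted: R_th = R1·R2/(R1+R2) = 14.20 × 3.23/17.43 = 2.631 Ω.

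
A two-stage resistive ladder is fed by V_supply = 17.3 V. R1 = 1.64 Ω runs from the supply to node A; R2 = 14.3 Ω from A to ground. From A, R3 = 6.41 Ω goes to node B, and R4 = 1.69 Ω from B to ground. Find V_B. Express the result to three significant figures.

V_B ≈ 2.74 V

Node A sees R2 in parallel with the series input of stage 2, R3 + R4 = 8.100 Ω.
Effective lower resistance at A: R2 ‖ 8.100 = 5.171 Ω.
V_A = 17.3 × 5.171/(1.64 + 5.171) = 13.13 V.
Then the unloaded second divider: V_B = V_A × R4/(R3+R4) = 13.13 × 0.2086 = 2.740 V.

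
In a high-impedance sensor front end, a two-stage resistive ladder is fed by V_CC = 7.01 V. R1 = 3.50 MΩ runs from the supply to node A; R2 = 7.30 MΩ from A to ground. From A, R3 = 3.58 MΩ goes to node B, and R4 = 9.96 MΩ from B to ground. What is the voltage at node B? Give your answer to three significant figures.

Looking into the second stage from A: R3 + R4 = 13.54 MΩ appears in parallel with R2.
Effective lower resistance at A: R2 ‖ 13.54 = 4.743 MΩ.
So V_A = 7.01 × 0.5754 = 4.033 V.
Stage 2 is unloaded, so V_B = V_A · R4/(R3+R4) = 4.033 × 9.96/13.54 = 2.967 V.

V_B ≈ 2.97 V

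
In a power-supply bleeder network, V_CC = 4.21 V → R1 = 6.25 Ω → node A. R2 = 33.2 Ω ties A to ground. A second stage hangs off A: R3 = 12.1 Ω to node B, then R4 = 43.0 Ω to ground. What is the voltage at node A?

The second stage (R3 + R4 = 55.10 Ω) loads node A in parallel with R2.
R2 ‖ (R3+R4) = 20.72 Ω.
First divider: V_A = V_CC · 20.72/(6.25 + 20.72) = 3.234 V.

V_A ≈ 3.23 V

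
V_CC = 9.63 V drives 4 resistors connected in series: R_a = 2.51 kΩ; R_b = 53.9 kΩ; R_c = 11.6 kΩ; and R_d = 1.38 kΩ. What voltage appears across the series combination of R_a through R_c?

Series total: ΣR = 2.51 + 53.9 + 11.6 + 1.38 = 69.39 kΩ.
R_{R_a..R_c} = 2.51 + 53.9 + 11.6 = 68.01 kΩ.
By the voltage-divider rule, V = 9.63 × 68.01/69.39 = 9.438 V.

V ≈ 9.44 V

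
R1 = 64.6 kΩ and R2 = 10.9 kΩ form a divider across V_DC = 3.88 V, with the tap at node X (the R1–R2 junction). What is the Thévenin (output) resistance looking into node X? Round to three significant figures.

Zeroing V_DC shorts the top of R1 to ground, so R_th = R1 ‖ R2 = 9.326 kΩ.

R_th ≈ 9.33 kΩ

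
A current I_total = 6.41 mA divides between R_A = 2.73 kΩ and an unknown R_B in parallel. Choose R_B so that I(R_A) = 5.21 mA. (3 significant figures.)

The fraction through R_A equals R_B/(R_A+R_B).
With f = 0.8128, R_B = R_A · f/(1−f) = 2.73 × 4.342 = 11.85 kΩ.

R_B ≈ 11.9 kΩ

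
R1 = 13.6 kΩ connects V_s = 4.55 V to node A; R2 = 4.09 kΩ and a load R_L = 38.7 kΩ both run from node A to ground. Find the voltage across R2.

R2 ‖ R_L = (4.09 × 38.7)/(4.09 + 38.7) = 3.699 kΩ.
Voltage divider with the loaded lower leg: V_out = 4.55 × 3.699/(13.6 + 3.699) = 4.55 × 0.2138 = 0.9729 V.

V_out ≈ 0.973 V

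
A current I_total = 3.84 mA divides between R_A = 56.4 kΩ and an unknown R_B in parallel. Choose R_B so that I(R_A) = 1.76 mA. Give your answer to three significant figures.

In a two-way split, I_A/I_total = R_B/(R_A + R_B).
1.76/3.84 = R_B/(R_A + R_B) → R_B = R_A · (0.4583)/(1 − 0.4583) = 56.4 × 0.8462 = 47.72 kΩ.

R_B ≈ 47.7 kΩ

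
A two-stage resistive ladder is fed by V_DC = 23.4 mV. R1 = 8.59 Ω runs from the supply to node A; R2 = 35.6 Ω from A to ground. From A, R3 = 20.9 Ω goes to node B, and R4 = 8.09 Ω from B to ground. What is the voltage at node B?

V_B ≈ 4.25 mV

The second stage (R3 + R4 = 28.99 Ω) loads node A in parallel with R2.
Effective lower resistance at A: R2 ‖ 28.99 = 15.98 Ω.
V_A = 23.4 × 15.98/(8.59 + 15.98) = 15.22 mV.
Then the unloaded second divider: V_B = V_A × R4/(R3+R4) = 15.22 × 0.2791 = 4.247 mV.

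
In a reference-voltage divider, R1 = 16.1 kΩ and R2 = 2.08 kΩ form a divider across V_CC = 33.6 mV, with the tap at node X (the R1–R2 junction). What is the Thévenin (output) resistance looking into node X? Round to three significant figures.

Looking into X with the source shorted: R_th = R1·R2/(R1+R2) = 16.10 × 2.08/18.18 = 1.842 kΩ.

R_th ≈ 1.84 kΩ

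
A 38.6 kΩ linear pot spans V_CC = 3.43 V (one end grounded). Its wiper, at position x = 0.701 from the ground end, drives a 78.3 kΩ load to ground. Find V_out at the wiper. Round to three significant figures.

V_out ≈ 2.18 V

Split the track: R_lower = x·R_p = 27.06 kΩ, R_upper = (1−x)·R_p = 11.54 kΩ.
Lower segment in parallel with the load: 27.06 ‖ 78.3 = 20.11 kΩ.
V_out = 3.43 × 20.11/(11.54 + 20.11) = 2.179 V.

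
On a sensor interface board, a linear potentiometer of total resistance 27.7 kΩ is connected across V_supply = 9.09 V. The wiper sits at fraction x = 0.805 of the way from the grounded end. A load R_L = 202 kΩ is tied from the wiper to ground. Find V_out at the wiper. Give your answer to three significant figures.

Lower segment x·R_p = 22.30 kΩ; upper segment (1−x)·R_p = 5.401 kΩ.
(x·R_p) ‖ R_L = 20.08 kΩ.
Loaded-divider output: V_out = 9.09 × 0.7880 = 7.163 V.

V_out ≈ 7.16 V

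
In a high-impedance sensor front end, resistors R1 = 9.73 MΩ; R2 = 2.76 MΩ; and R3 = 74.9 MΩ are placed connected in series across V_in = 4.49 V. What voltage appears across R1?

Series total: ΣR = 9.73 + 2.76 + 74.9 = 87.39 MΩ.
Voltage divider: V = V_in · (9.730 / 87.39) = 4.49 × 0.1113 = 0.4999 V.

V ≈ 0.500 V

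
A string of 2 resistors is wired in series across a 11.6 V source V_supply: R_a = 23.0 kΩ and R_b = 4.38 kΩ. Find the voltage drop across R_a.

Series total: ΣR = 23.0 + 4.38 = 27.38 kΩ.
By the voltage-divider rule, V = 11.6 × 23.00/27.38 = 9.744 V.

V ≈ 9.74 V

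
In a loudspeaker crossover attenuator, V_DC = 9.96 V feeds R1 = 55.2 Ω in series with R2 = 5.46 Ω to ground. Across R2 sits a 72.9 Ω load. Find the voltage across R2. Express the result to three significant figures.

V_out ≈ 0.839 V

First combine the lower leg with the load: R2 ‖ R_L = 5.080 Ω.
Then V_out = V_DC · R2'/(R1 + R2') = 9.96 × 5.080/60.28 = 0.8393 V.
(Unloaded it would be 0.896 V; the load pulls it down.)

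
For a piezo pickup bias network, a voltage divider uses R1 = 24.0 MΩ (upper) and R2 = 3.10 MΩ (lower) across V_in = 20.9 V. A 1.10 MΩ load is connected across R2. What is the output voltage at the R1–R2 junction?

R2 ‖ R_L = (3.10 × 1.10)/(3.10 + 1.10) = 0.8119 MΩ.
Now apply the divider: V_out = 20.9 × 0.03272 = 0.6839 V.

V_out ≈ 0.684 V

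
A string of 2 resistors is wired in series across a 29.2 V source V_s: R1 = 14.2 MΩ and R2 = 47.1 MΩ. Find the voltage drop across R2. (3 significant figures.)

ΣR = 14.2 + 47.1 = 61.30 MΩ.
By the voltage-divider rule, V = 29.2 × 47.10/61.30 = 22.44 V.

V ≈ 22.4 V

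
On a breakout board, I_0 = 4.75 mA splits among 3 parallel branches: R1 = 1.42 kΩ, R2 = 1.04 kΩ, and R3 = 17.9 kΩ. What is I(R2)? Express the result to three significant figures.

I ≈ 2.65 mA

ΣG = 1/1.42 + 1/1.04 + 1/17.9 = 1.722.
R2 takes the fraction G_k/ΣG = 0.9615/1.722 = 0.5585, so I = 4.75 × 0.5585 = 2.653 mA.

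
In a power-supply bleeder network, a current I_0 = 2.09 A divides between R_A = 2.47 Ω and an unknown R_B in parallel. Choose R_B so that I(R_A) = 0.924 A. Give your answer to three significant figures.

The fraction through R_A equals R_B/(R_A+R_B).
With f = 0.4421, R_B = R_A · f/(1−f) = 2.47 × 0.7925 = 1.957 Ω.

R_B ≈ 1.96 Ω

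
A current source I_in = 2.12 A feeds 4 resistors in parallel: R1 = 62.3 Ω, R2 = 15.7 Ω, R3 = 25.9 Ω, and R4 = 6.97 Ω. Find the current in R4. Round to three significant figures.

I ≈ 1.16 A

Total conductance ΣG = 1/62.3 + 1/15.7 + 1/25.9 + 1/6.97 = 0.2618 (units of 1/Ω).
By the current-divider rule, I = I_in · G_k/ΣG = 2.12 × 0.5480 = 1.162 A.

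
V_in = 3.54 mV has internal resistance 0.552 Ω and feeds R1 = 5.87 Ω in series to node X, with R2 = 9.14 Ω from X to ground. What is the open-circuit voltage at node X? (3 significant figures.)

R1' = 0.552 + 5.87 = 6.422 Ω (source resistance + R1).
V_th is the unloaded tap voltage: V_in · R2/(R1'+R2) = 3.54 × 0.5873 = 2.079 mV.

V_th ≈ 2.08 mV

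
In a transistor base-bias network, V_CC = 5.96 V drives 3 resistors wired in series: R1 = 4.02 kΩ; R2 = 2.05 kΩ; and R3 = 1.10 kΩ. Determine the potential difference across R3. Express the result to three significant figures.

ΣR = 4.02 + 2.05 + 1.10 = 7.170 kΩ.
Voltage divider: V = V_CC · (1.100 / 7.170) = 5.96 × 0.1534 = 0.9144 V.

V ≈ 0.914 V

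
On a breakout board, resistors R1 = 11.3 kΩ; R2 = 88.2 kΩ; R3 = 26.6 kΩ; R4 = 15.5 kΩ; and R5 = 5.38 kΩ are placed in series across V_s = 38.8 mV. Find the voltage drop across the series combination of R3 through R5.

Series total: ΣR = 11.3 + 88.2 + 26.6 + 15.5 + 5.38 = 147.0 kΩ.
R_{R3..R5} = 26.6 + 15.5 + 5.38 = 47.48 kΩ.
By the voltage-divider rule, V = 38.8 × 47.48/147.0 = 12.53 mV.

V ≈ 12.5 mV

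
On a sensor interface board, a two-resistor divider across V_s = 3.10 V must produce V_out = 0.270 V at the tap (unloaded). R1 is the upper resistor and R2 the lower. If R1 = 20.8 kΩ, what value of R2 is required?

R2 ≈ 1.98 kΩ

Required fraction k = V_out/V_s = 0.08710.
R2 = R1 · 0.08710/(1 − 0.08710) = 1.984 kΩ.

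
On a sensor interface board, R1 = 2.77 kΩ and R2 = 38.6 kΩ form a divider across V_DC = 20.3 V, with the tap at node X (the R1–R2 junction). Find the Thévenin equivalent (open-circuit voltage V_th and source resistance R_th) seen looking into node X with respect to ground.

V_th ≈ 18.9 V, R_th ≈ 2.58 kΩ

V_th is the unloaded tap voltage: V_DC · R2/(R1+R2) = 20.3 × 0.9330 = 18.94 V.
Looking into X with the source shorted: R_th = R1·R2/(R1+R2) = 2.770 × 38.6/41.37 = 2.585 kΩ.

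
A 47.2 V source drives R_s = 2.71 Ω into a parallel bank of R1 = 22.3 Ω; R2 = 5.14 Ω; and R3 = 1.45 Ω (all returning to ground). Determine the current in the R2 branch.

Combine the parallel branches: R_p = (1/22.3 + 1/5.14 + 1/1.45)⁻¹ = 1.076 Ω.
Node voltage V_A = V_supply · R_p/(R_s + R_p) = 47.2 × 0.2843 = 13.42 V.
Branch current I = V_A/R2 = 13.42/5.14 = 2.610 A.

I ≈ 2.61 A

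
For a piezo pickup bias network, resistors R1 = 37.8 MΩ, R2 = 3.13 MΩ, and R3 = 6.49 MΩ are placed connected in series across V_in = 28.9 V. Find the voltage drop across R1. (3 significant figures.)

V ≈ 23.0 V

ΣR = 37.8 + 3.13 + 6.49 = 47.42 MΩ.
By the voltage-divider rule, V = 28.9 × 37.80/47.42 = 23.04 V.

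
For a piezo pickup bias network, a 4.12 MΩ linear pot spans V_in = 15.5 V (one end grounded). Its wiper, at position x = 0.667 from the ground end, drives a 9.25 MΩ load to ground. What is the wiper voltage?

V_out ≈ 9.41 V

Lower segment x·R_p = 2.748 MΩ; upper segment (1−x)·R_p = 1.372 MΩ.
R_L loads the lower segment: effective lower R = 2.119 MΩ.
Then V_out = V_in · 2.119/(1.372 + 2.119) = 9.408 V.
(Unloaded: V_out = x·V_in = 10.3 V.)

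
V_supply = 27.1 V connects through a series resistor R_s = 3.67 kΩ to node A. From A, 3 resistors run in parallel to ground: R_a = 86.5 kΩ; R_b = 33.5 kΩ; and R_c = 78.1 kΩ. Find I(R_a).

Parallel bank: R_p = 1/(1/86.5 + 1/33.5 + 1/78.1) = 18.44 kΩ.
V_A by voltage divider: V_A = 27.1 × 18.44/(3.67 + 18.44) = 22.60 V.
I(R_a) = V_A / R_a = 22.60/86.5 = 0.2613 mA.

I ≈ 0.261 mA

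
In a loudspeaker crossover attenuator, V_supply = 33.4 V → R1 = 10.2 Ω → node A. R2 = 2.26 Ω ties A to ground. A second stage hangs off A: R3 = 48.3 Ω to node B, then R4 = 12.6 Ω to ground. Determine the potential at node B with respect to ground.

V_B ≈ 1.22 V

Looking into the second stage from A: R3 + R4 = 60.90 Ω appears in parallel with R2.
R2 ‖ (R3+R4) = 2.179 Ω.
V_A = 33.4 × 2.179/(10.2 + 2.179) = 5.879 V.
Then the unloaded second divider: V_B = V_A × R4/(R3+R4) = 5.879 × 0.2069 = 1.216 V.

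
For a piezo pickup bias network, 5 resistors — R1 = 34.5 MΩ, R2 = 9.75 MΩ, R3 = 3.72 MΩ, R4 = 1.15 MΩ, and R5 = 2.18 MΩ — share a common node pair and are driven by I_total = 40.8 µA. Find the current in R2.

I ≈ 2.42 µA

Total conductance ΣG = 1/34.5 + 1/9.75 + 1/3.72 + 1/1.15 + 1/2.18 = 1.729 (units of 1/MΩ).
Current divider: I(R2) = I_total · G_k/ΣG = 40.8 × (0.1026/1.729) = 40.8 × 0.05933 = 2.421 µA.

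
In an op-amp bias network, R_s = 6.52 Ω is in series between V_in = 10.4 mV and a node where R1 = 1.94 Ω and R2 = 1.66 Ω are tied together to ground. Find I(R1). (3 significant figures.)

I ≈ 0.647 mA

Parallel bank: R_p = 1/(1/1.94 + 1/1.66) = 0.8946 Ω.
V_A = 10.4 × 0.8946/7.415 = 1.255 mV.
Branch current I = V_A/R1 = 1.255/1.94 = 0.6468 mA.
(Equivalently: I_total = 1.403 mA, then current-divider fraction G_k/ΣG = 0.4611.)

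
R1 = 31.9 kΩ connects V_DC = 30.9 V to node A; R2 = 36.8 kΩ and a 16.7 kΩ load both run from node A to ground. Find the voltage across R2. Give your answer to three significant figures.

R2 ‖ R_L = (36.8 × 16.7)/(36.8 + 16.7) = 11.49 kΩ.
Then V_out = V_DC · R2'/(R1 + R2') = 30.9 × 11.49/43.39 = 8.181 V.

V_out ≈ 8.18 V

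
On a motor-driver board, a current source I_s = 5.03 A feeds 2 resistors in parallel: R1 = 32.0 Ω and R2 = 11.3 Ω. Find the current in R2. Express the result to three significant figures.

For two parallel branches, I_k = I_s · (other R)/(sum of R).
I(R2) = 5.03 × 32.0/(32.0 + 11.3) = 5.03 × 0.7390 = 3.717 A.

I ≈ 3.72 A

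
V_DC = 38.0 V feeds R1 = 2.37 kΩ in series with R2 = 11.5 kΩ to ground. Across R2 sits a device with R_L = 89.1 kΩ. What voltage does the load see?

V_out ≈ 30.8 V

The load sits in parallel with R2, giving an effective lower resistance R2' = R2·R_L/(R2+R_L) = 10.19 kΩ.
Voltage divider with the loaded lower leg: V_out = 38.0 × 10.19/(2.37 + 10.19) = 38.0 × 0.8112 = 30.83 V.
(Unloaded it would be 31.5 V; the load pulls it down.)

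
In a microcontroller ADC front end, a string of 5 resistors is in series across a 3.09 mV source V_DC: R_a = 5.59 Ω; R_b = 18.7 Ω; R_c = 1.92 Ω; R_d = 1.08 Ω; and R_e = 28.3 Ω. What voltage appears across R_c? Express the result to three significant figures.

ΣR = 5.59 + 18.7 + 1.92 + 1.08 + 28.3 = 55.59 Ω.
Voltage divider: V = V_DC · (1.920 / 55.59) = 3.09 × 0.03454 = 0.1067 mV.

V ≈ 0.107 mV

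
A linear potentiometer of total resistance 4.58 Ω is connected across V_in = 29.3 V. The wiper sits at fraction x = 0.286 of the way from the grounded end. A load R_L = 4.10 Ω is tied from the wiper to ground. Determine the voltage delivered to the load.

Lower segment x·R_p = 1.310 Ω; upper segment (1−x)·R_p = 3.270 Ω.
(x·R_p) ‖ R_L = 0.9927 Ω.
Then V_out = V_in · 0.9927/(3.270 + 0.9927) = 6.823 V.

V_out ≈ 6.82 V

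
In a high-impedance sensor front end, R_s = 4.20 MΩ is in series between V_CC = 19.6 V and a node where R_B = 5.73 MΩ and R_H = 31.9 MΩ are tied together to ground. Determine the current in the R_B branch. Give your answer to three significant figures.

I ≈ 1.83 µA

Combine the parallel branches: R_p = (1/5.73 + 1/31.9)⁻¹ = 4.857 MΩ.
V_A by voltage divider: V_A = 19.6 × 4.857/(4.20 + 4.857) = 10.51 V.
Branch current I = V_A/R_B = 10.51/5.73 = 1.834 µA.
(Check via current divider: I_total = 2.164 µA; share G_k/ΣG = 0.8477 → same result.)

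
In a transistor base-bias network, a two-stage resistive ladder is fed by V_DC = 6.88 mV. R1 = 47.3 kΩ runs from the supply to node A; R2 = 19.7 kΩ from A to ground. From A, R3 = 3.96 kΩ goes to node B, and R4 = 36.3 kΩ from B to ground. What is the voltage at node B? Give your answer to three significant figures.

V_B ≈ 1.36 mV

The second stage (R3 + R4 = 40.26 kΩ) loads node A in parallel with R2.
R2 ‖ (R3+R4) = 13.23 kΩ.
First divider: V_A = V_DC · 13.23/(47.3 + 13.23) = 1.504 mV.
Stage 2 is unloaded, so V_B = V_A · R4/(R3+R4) = 1.504 × 36.3/40.26 = 1.356 mV.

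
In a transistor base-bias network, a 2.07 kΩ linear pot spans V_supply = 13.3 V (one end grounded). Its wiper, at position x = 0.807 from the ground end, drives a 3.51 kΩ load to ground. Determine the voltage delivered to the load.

V_out ≈ 9.83 V

Lower segment x·R_p = 1.670 kΩ; upper segment (1−x)·R_p = 0.3995 kΩ.
R_L loads the lower segment: effective lower R = 1.132 kΩ.
Loaded-divider output: V_out = 13.3 × 0.7391 = 9.830 V.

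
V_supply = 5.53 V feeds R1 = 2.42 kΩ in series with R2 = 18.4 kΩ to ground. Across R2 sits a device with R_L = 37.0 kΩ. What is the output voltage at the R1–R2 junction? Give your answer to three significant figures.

The load sits in parallel with R2, giving an effective lower resistance R2' = R2·R_L/(R2+R_L) = 12.29 kΩ.
Then V_out = V_supply · R2'/(R1 + R2') = 5.53 × 12.29/14.71 = 4.620 V.

V_out ≈ 4.62 V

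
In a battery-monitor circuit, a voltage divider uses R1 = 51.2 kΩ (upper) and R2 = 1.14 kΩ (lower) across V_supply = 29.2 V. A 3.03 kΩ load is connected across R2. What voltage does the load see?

The load sits in parallel with R2, giving an effective lower resistance R2' = R2·R_L/(R2+R_L) = 0.8283 kΩ.
Now apply the divider: V_out = 29.2 × 0.01592 = 0.4649 V.

V_out ≈ 0.465 V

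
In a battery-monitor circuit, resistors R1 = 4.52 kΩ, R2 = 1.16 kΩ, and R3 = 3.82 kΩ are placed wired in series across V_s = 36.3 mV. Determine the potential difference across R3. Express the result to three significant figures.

V ≈ 14.6 mV

Total series resistance ΣR = 4.52 + 1.16 + 3.82 = 9.500 kΩ.
Voltage divider: V = V_s · (3.820 / 9.500) = 36.3 × 0.4021 = 14.60 mV.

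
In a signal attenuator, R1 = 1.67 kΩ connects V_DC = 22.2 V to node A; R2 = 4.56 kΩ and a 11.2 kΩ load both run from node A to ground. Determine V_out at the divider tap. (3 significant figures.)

R2 ‖ R_L = (4.56 × 11.2)/(4.56 + 11.2) = 3.241 kΩ.
Voltage divider with the loaded lower leg: V_out = 22.2 × 3.241/(1.67 + 3.241) = 22.2 × 0.6599 = 14.65 V.

V_out ≈ 14.7 V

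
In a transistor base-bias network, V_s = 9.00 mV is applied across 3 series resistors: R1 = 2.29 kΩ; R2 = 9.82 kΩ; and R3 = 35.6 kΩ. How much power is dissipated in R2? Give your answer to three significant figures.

P ≈ 0.349 nW

ΣR = 47.71 kΩ → I = 9.00/47.71 = 0.1886 µA.
V(R2) = I·R = 1.852 mV; P = V·I = 1.852 × 0.1886 = 0.3494 nW.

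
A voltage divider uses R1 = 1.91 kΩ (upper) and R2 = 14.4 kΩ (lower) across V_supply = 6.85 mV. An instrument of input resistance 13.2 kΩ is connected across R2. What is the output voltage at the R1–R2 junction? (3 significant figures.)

The load sits in parallel with R2, giving an effective lower resistance R2' = R2·R_L/(R2+R_L) = 6.887 kΩ.
Then V_out = V_supply · R2'/(R1 + R2') = 6.85 × 6.887/8.797 = 5.363 mV.

V_out ≈ 5.36 mV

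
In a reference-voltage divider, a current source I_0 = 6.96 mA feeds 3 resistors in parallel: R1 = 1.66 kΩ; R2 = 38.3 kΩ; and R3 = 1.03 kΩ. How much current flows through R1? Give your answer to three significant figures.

I ≈ 2.62 mA

ΣG = 1/1.66 + 1/38.3 + 1/1.03 = 1.599.
By the current-divider rule, I = I_0 · G_k/ΣG = 6.96 × 0.3766 = 2.621 mA.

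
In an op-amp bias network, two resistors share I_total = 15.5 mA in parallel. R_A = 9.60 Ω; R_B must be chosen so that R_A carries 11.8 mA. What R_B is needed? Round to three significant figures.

R_B ≈ 30.6 Ω

In a two-way split, I_A/I_total = R_B/(R_A + R_B).
With f = 0.7613, R_B = R_A · f/(1−f) = 9.60 × 3.189 = 30.62 Ω.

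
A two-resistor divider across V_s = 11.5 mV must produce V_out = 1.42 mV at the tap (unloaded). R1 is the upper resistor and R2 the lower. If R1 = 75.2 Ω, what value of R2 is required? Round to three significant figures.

R2 ≈ 10.6 Ω

The divider ratio is R2/(R1+R2) = 1.42/11.5 = 0.1235.
Rearranging, R2 = R1·k/(1−k) = 75.2 × 0.1409 = 10.59 Ω.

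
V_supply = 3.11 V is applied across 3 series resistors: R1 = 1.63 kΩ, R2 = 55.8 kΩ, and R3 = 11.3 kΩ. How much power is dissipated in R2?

Series current I = V_supply/ΣR = 3.11/68.73 = 0.04525 mA.
P = I²R = 0.002048 × 55.8 = 0.1143 mW.

P ≈ 0.114 mW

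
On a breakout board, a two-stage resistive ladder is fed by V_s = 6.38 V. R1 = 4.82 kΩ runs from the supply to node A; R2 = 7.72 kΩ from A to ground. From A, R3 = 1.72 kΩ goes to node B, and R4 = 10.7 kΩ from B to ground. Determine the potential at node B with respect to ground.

V_B ≈ 2.73 V

The second stage (R3 + R4 = 12.42 kΩ) loads node A in parallel with R2.
R2 ‖ (R3+R4) = 4.761 kΩ.
First divider: V_A = V_s · 4.761/(4.82 + 4.761) = 3.170 V.
Then the unloaded second divider: V_B = V_A × R4/(R3+R4) = 3.170 × 0.8615 = 2.731 V.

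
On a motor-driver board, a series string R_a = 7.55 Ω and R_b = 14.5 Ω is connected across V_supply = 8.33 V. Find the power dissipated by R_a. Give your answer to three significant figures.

P ≈ 1.08 W

ΣR = 22.05 Ω → I = 8.33/22.05 = 0.3778 A.
V(R_a) = I·R = 2.852 V; P = V·I = 2.852 × 0.3778 = 1.078 W.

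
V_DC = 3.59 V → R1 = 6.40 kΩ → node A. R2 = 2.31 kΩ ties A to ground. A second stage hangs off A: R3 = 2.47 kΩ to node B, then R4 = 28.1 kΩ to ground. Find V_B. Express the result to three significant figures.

The second stage (R3 + R4 = 30.57 kΩ) loads node A in parallel with R2.
R2 ‖ (R3+R4) = 2.148 kΩ.
So V_A = 3.59 × 0.2513 = 0.9020 V.
Stage 2 is unloaded, so V_B = V_A · R4/(R3+R4) = 0.9020 × 28.1/30.57 = 0.8291 V.

V_B ≈ 0.829 V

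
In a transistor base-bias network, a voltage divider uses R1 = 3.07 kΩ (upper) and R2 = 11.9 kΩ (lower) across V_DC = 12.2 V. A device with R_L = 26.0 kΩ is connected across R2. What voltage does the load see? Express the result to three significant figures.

V_out ≈ 8.87 V

The load sits in parallel with R2, giving an effective lower resistance R2' = R2·R_L/(R2+R_L) = 8.164 kΩ.
Then V_out = V_DC · R2'/(R1 + R2') = 12.2 × 8.164/11.23 = 8.866 V.
(Unloaded it would be 9.70 V; the load pulls it down.)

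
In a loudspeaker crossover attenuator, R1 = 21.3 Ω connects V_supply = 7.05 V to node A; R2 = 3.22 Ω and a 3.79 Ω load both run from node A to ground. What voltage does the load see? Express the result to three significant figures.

V_out ≈ 0.533 V

R2 ‖ R_L = (3.22 × 3.79)/(3.22 + 3.79) = 1.741 Ω.
Then V_out = V_supply · R2'/(R1 + R2') = 7.05 × 1.741/23.04 = 0.5327 V.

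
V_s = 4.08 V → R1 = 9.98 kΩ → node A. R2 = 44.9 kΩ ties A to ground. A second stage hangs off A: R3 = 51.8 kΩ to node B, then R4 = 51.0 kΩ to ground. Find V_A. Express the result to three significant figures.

V_A ≈ 3.09 V

Node A sees R2 in parallel with the series input of stage 2, R3 + R4 = 102.8 kΩ.
Effective lower resistance at A: R2 ‖ 102.8 = 31.25 kΩ.
So V_A = 4.08 × 0.7579 = 3.092 V.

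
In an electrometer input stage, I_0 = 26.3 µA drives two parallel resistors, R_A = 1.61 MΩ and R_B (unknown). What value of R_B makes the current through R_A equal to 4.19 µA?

Two-branch current divider: I_A = I_0 · R_B/(R_A + R_B).
With f = 0.1593, R_B = R_A · f/(1−f) = 1.61 × 0.1895 = 0.3051 MΩ.

R_B ≈ 0.305 MΩ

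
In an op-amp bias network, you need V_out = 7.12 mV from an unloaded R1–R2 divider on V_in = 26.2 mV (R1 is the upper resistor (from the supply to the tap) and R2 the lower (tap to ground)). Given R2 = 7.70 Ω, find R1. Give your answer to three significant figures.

R1 ≈ 20.6 Ω

Required fraction k = V_out/V_in = 0.2718.
Rearranging, R1 = R2·(1−k)/k = 7.70 × 2.680 = 20.63 Ω.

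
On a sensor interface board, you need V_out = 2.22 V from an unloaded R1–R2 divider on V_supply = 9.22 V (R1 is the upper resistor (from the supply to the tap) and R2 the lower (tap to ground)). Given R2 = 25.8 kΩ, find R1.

Required fraction k = V_out/V_supply = 0.2408.
R1 = R2·(1/k − 1) = 25.8 × 3.153 = 81.35 kΩ.

R1 ≈ 81.4 kΩ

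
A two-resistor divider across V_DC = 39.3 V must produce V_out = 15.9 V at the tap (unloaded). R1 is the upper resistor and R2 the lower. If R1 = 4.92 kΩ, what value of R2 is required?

Required fraction k = V_out/V_DC = 0.4046.
So R2 = R1 · V_out/(V_DC − V_out) = 4.92 × 15.9/(39.3 − 15.9) = 4.92 × 0.6795 = 3.343 kΩ.

R2 ≈ 3.34 kΩ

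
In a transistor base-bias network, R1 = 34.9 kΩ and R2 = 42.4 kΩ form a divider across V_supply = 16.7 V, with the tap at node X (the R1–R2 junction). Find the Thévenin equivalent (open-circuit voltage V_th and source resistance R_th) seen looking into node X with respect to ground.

With X open, the divider is unloaded: V_th = 16.7 × 42.4/77.30 = 9.160 V.
With V_supply suppressed (replaced by a short), R_th = R1 ‖ R2 = (34.90 × 42.4)/(34.90 + 42.4) = 19.14 kΩ.

V_th ≈ 9.16 V, R_th ≈ 19.1 kΩ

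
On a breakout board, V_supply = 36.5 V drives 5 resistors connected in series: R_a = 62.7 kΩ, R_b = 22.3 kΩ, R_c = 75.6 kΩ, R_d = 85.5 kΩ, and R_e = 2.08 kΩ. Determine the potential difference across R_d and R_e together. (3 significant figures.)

ΣR = 62.7 + 22.3 + 75.6 + 85.5 + 2.08 = 248.2 kΩ.
R_{R_d..R_e} = 85.5 + 2.08 = 87.58 kΩ.
Voltage divider: V = V_supply · (87.58 / 248.2) = 36.5 × 0.3529 = 12.88 V.

V ≈ 12.9 V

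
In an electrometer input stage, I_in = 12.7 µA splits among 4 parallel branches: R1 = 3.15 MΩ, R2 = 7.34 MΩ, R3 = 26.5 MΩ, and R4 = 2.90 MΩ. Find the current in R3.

ΣG = 1/3.15 + 1/7.34 + 1/26.5 + 1/2.90 = 0.8363.
R3 takes the fraction G_k/ΣG = 0.03774/0.8363 = 0.04512, so I = 12.7 × 0.04512 = 0.5731 µA.

I ≈ 0.573 µA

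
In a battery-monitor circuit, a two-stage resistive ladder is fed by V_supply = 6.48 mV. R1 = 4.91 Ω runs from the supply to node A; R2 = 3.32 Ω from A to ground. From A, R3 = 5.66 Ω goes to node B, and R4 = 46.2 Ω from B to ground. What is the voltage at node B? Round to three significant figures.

V_B ≈ 2.24 mV

The second stage (R3 + R4 = 51.86 Ω) loads node A in parallel with R2.
Effective lower resistance at A: R2 ‖ 51.86 = 3.120 Ω.
V_A = 6.48 × 3.120/(4.91 + 3.120) = 2.518 mV.
Stage 2 is unloaded, so V_B = V_A · R4/(R3+R4) = 2.518 × 46.2/51.86 = 2.243 mV.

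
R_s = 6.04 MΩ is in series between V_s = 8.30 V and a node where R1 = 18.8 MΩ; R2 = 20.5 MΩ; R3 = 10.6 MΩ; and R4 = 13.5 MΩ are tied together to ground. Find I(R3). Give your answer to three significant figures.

I ≈ 0.297 µA

Equivalent of the parallel group: R_p = 3.698 MΩ.
Node voltage V_A = V_s · R_p/(R_s + R_p) = 8.30 × 0.3798 = 3.152 V.
I(R3) = V_A / R3 = 3.152/10.6 = 0.2974 µA.
(Equivalently: I_total = 0.8523 µA, then current-divider fraction G_k/ΣG = 0.3489.)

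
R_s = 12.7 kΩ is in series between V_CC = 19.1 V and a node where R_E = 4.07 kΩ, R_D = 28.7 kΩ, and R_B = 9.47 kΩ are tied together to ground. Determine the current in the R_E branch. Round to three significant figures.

Parallel bank: R_p = 1/(1/4.07 + 1/28.7 + 1/9.47) = 2.590 kΩ.
V_A = 19.1 × 2.590/15.29 = 3.235 V.
I(R_E) = V_A / R_E = 3.235/4.07 = 0.7949 mA.

I ≈ 0.795 mA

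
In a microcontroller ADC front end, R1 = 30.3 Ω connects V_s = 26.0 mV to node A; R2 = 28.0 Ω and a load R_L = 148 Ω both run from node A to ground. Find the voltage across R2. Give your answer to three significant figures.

R2 ‖ R_L = (28.0 × 148)/(28.0 + 148) = 23.55 Ω.
Voltage divider with the loaded lower leg: V_out = 26.0 × 23.55/(30.3 + 23.55) = 26.0 × 0.4373 = 11.37 mV.

V_out ≈ 11.4 mV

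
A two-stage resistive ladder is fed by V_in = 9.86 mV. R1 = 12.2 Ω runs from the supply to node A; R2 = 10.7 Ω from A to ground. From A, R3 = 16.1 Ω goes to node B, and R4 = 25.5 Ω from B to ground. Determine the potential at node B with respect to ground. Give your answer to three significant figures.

Looking into the second stage from A: R3 + R4 = 41.60 Ω appears in parallel with R2.
R2 ‖ (R3+R4) = 8.511 Ω.
V_A = 9.86 × 8.511/(12.2 + 8.511) = 4.052 mV.
Then the unloaded second divider: V_B = V_A × R4/(R3+R4) = 4.052 × 0.6130 = 2.484 mV.

V_B ≈ 2.48 mV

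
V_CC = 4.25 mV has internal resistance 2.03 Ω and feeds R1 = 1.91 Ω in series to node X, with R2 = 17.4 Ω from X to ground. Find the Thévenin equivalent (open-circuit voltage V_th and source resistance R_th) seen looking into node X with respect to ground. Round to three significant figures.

V_th ≈ 3.47 mV, R_th ≈ 3.21 Ω

R1' = 2.03 + 1.91 = 3.940 Ω (source resistance + R1).
V_th is the unloaded tap voltage: V_CC · R2/(R1'+R2) = 4.25 × 0.8154 = 3.465 mV.
Looking into X with the source shorted: R_th = R1'·R2/(R1'+R2) = 3.940 × 17.4/21.34 = 3.213 Ω.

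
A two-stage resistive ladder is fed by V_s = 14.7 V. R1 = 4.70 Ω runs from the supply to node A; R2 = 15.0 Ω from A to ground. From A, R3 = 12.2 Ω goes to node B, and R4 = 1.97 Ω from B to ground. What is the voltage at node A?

Looking into the second stage from A: R3 + R4 = 14.17 Ω appears in parallel with R2.
R2 ‖ (R3+R4) = 7.287 Ω.
V_A = 14.7 × 7.287/(4.70 + 7.287) = 8.936 V.

V_A ≈ 8.94 V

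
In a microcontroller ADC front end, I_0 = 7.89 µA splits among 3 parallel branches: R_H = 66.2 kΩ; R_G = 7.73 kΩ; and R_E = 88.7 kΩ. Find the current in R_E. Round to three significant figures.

I ≈ 0.571 µA

Conductances: ΣG = 1/66.2 + 1/7.73 + 1/88.7 = 0.1557 (1/kΩ).
By the current-divider rule, I = I_0 · G_k/ΣG = 7.89 × 0.07239 = 0.5711 µA.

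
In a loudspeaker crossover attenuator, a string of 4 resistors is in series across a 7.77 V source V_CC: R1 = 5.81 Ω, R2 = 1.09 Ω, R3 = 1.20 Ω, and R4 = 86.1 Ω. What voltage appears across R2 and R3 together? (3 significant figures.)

V ≈ 0.189 V

ΣR = 5.81 + 1.09 + 1.20 + 86.1 = 94.20 Ω.
R_{R2..R3} = 1.09 + 1.20 = 2.290 Ω.
Voltage divider: V = V_CC · (2.290 / 94.20) = 7.77 × 0.02431 = 0.1889 V.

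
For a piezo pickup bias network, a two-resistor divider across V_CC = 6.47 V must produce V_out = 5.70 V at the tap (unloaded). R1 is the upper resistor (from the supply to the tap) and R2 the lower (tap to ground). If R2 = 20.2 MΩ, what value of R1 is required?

Required fraction k = V_out/V_CC = 0.8810.
Rearranging, R1 = R2·(1−k)/k = 20.2 × 0.1351 = 2.729 MΩ.

R1 ≈ 2.73 MΩ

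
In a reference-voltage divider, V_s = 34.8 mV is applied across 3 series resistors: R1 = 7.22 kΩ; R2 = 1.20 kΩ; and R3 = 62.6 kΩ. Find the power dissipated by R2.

P ≈ 0.288 nW

ΣR = 71.02 kΩ → I = 34.8/71.02 = 0.4900 µA.
P(R2) = I²·R2 = (0.4900)² × 1.20 = 0.2881 nW.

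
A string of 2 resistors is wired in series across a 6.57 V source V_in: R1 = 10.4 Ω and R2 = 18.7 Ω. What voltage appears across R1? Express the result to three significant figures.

Series total: ΣR = 10.4 + 18.7 = 29.10 Ω.
V = V_in · R/ΣR = 6.57 × 0.3574 = 2.348 V.

V ≈ 2.35 V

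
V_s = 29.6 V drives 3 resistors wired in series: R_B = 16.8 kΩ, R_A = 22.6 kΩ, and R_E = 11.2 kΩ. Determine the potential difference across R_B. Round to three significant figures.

V ≈ 9.83 V

Total series resistance ΣR = 16.8 + 22.6 + 11.2 = 50.60 kΩ.
Voltage divider: V = V_s · (16.80 / 50.60) = 29.6 × 0.3320 = 9.828 V.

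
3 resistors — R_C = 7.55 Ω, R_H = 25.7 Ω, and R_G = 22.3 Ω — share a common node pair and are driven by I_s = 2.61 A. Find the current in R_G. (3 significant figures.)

Total conductance ΣG = 1/7.55 + 1/25.7 + 1/22.3 = 0.2162 (units of 1/Ω).
By the current-divider rule, I = I_s · G_k/ΣG = 2.61 × 0.2074 = 0.5413 A.

I ≈ 0.541 A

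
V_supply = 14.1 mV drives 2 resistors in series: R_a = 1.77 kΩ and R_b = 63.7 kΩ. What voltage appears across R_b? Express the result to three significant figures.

V ≈ 13.7 mV

Series total: ΣR = 1.77 + 63.7 = 65.47 kΩ.
Voltage divider: V = V_supply · (63.70 / 65.47) = 14.1 × 0.9730 = 13.72 mV.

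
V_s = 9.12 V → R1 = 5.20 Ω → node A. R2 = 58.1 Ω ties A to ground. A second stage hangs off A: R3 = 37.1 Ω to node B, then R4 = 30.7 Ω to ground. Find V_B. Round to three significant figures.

V_B ≈ 3.54 V

The second stage (R3 + R4 = 67.80 Ω) loads node A in parallel with R2.
Effective lower resistance at A: R2 ‖ 67.80 = 31.29 Ω.
First divider: V_A = V_s · 31.29/(5.20 + 31.29) = 7.820 V.
Then the unloaded second divider: V_B = V_A × R4/(R3+R4) = 7.820 × 0.4528 = 3.541 V.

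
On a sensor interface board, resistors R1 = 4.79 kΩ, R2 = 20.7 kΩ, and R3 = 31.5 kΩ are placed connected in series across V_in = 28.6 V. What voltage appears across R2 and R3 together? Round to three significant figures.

V ≈ 26.2 V

ΣR = 4.79 + 20.7 + 31.5 = 56.99 kΩ.
R_{R2..R3} = 20.7 + 31.5 = 52.20 kΩ.
Voltage divider: V = V_in · (52.20 / 56.99) = 28.6 × 0.9160 = 26.20 V.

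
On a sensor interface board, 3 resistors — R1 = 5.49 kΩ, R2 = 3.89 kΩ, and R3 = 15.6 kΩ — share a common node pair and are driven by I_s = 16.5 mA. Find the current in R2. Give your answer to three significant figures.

Total conductance ΣG = 1/5.49 + 1/3.89 + 1/15.6 = 0.5033 (units of 1/kΩ).
R2 takes the fraction G_k/ΣG = 0.2571/0.5033 = 0.5107, so I = 16.5 × 0.5107 = 8.427 mA.

I ≈ 8.43 mA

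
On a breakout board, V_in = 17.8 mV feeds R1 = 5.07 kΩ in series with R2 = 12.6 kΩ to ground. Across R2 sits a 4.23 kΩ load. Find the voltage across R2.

V_out ≈ 6.84 mV

First combine the lower leg with the load: R2 ‖ R_L = 3.167 kΩ.
Now apply the divider: V_out = 17.8 × 0.3845 = 6.844 mV.
(Unloaded it would be 12.7 mV; the load pulls it down.)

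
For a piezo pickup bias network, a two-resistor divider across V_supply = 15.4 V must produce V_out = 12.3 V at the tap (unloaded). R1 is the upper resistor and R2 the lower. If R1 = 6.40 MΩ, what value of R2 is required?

Required fraction k = V_out/V_supply = 0.7987.
R2 = R1 · 0.7987/(1 − 0.7987) = 25.39 MΩ.

R2 ≈ 25.4 MΩ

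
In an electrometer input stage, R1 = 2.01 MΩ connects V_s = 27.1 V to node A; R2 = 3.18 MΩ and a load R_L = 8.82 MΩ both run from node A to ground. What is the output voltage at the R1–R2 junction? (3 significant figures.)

V_out ≈ 14.6 V

First combine the lower leg with the load: R2 ‖ R_L = 2.337 MΩ.
Now apply the divider: V_out = 27.1 × 0.5376 = 14.57 V.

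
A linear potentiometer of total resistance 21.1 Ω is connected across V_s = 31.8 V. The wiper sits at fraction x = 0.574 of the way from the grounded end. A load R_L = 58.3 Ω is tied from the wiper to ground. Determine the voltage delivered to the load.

V_out ≈ 16.8 V

Split the track: R_lower = x·R_p = 12.11 Ω, R_upper = (1−x)·R_p = 8.989 Ω.
(x·R_p) ‖ R_L = 10.03 Ω.
V_out = 31.8 × 10.03/(8.989 + 10.03) = 16.77 V.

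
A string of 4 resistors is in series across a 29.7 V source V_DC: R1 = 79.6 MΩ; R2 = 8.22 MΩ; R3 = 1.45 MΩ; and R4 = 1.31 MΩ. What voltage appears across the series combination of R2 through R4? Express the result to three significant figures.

ΣR = 79.6 + 8.22 + 1.45 + 1.31 = 90.58 MΩ.
R_{R2..R4} = 8.22 + 1.45 + 1.31 = 10.98 MΩ.
Voltage divider: V = V_DC · (10.98 / 90.58) = 29.7 × 0.1212 = 3.600 V.

V ≈ 3.60 V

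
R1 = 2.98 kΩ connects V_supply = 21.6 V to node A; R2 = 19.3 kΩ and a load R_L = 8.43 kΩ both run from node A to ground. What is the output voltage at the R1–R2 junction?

V_out ≈ 14.3 V

R2 ‖ R_L = (19.3 × 8.43)/(19.3 + 8.43) = 5.867 kΩ.
Then V_out = V_supply · R2'/(R1 + R2') = 21.6 × 5.867/8.847 = 14.32 V.
(Unloaded it would be 18.7 V; the load pulls it down.)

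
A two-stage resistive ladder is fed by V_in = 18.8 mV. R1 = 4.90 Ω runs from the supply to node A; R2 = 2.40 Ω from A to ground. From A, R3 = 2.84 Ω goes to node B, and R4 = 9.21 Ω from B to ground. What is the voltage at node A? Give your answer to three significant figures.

V_A ≈ 5.45 mV

Node A sees R2 in parallel with the series input of stage 2, R3 + R4 = 12.05 Ω.
Effective lower resistance at A: R2 ‖ 12.05 = 2.001 Ω.
First divider: V_A = V_in · 2.001/(4.90 + 2.001) = 5.452 mV.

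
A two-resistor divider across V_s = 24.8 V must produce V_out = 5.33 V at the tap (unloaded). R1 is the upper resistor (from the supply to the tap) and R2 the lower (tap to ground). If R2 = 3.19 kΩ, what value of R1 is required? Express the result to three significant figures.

Required fraction k = V_out/V_s = 0.2149.
R1 = R2·(1/k − 1) = 3.19 × 3.653 = 11.65 kΩ.

R1 ≈ 11.7 kΩ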